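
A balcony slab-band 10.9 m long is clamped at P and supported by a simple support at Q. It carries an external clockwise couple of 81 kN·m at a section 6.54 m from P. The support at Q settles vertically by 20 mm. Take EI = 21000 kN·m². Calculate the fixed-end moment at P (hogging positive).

Release the roller at Q. Primary structure: cantilever fixed at P.
Deflection at Q on the released cantilever, summing each load's contribution:
  clockwise couple 81 at a = 6.54: M₀a(2L − a)/(2EI) = 4042/EI
Flexibility coefficient — unit upward force at Q: δ_{QQ} = L³/(3EI) = 431.7/EI.
With EI = 21000 kN·m²: δ_0 = 0.19247 m and δ_{QQ} = 0.020556 m/kN.
Compatibility — the beam at Q must follow the support down by 0.02 m: δ_0 − R_Q·δ_{QQ} = 0.02, so R_Q = (0.19247 − 0.02)/0.020556 = 8.39 kN.
Moment equilibrium about P: M_P = Σ(load moments about P) − R_Q·L = 81 − 8.39×10.9 = -10.45 kN·m.

M_P = -10.45 kN·m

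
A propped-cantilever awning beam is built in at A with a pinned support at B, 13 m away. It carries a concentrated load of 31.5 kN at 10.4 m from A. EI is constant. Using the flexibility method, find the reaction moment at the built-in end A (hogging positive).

Choose R_B as the redundant. The primary structure is the cantilever fixed at A.
Deflection at B on the released cantilever, summing each load's contribution:
  point load 31.5 at a = 10.4: Pa²(3L − a)/(6EI) = 16240/EI
Flexibility coefficient — unit upward force at B: δ_{BB} = L³/(3EI) = 732.3/EI.
Compatibility at B: δ_0 − R_B·δ_{BB} = 0, so R_B = 16240/732.3 = 22.18 kN.
Moment equilibrium about A: M_A = Σ(load moments about A) − R_B·L = 327.6 − 22.18×13 = 39.31 kN·m.

M_A = 39.31 kN·m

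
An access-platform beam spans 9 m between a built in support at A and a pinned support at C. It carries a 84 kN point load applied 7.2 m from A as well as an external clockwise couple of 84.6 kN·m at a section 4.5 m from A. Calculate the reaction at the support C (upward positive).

R_C = 69.71 kN

Take the reaction at C as the redundant and release it; the primary structure is a cantilever fixed at A.
Deflection at C on the released cantilever, summing each load's contribution:
  point load 84 at a = 7.2: Pa²(3L − a)/(6EI) = 14370/EI
  clockwise couple 84.6 at a = 4.5: M₀a(2L − a)/(2EI) = 2570/EI
  δ_0 = 16940/EI
Tip deflection under a unit load at C: L³/(3EI) = 243/EI.
Compatibility at C: δ_0 − R_C·δ_{CC} = 0, so R_C = 16940/243 = 69.71 kN.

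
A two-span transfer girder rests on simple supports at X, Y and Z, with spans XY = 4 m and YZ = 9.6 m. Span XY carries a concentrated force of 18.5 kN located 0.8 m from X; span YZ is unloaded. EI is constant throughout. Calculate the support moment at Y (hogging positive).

Take M_Y as the redundant. Released structure: two simple spans XY and YZ with a hinge at Y.
End slopes at the hinge Y, treating each span as simply supported:
  span XY: point load 18.5 at a = 0.8: Pab(L + a)/(6LEI) = 9.472/EI
  relative rotation θ_0 = (9.472 + 0)/EI = 9.472/EI
A unit hogging moment at Y produces rotation L₁/(3EI) + L₂/(3EI) = 4.533/EI.
Compatibility: M_Y·(L₁+L₂)/(3EI) = θ_0, giving M_Y = 2.089 kN·m (hogging).

M_Y = 2.089 kN·m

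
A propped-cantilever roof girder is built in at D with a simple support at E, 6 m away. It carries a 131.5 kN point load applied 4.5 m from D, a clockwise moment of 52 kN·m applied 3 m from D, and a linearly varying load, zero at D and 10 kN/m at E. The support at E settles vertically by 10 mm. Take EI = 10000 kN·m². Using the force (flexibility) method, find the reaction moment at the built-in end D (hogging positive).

Remove the prop at E; the released (primary) structure is a cantilever built in at D.
Downward deflection at the released point E due to the loads:
  point load 131.5 at a = 4.5: Pa²(3L − a)/(6EI) = 5991/EI
  clockwise couple 52 at a = 3: M₀a(2L − a)/(2EI) = 702/EI
  triangular load, peak 10 at the free end: 11w₀L⁴/(120EI) = 1188/EI
  δ_0 = 7881/EI
Flexibility coefficient — unit upward force at E: δ_{EE} = L³/(3EI) = 72/EI.
With EI = 10000 kN·m²: δ_0 = 0.78815 m and δ_{EE} = 0.0072 m/kN.
Compatibility — the beam at E must follow the support down by 0.01 m: δ_0 − R_E·δ_{EE} = 0.01, so R_E = (0.78815 − 0.01)/0.0072 = 108.1 kN.
Moment equilibrium about D: M_D = Σ(load moments about D) − R_E·L = 763.8 − 108.1×6 = 115.3 kN·m.

M_D = 115.3 kN·m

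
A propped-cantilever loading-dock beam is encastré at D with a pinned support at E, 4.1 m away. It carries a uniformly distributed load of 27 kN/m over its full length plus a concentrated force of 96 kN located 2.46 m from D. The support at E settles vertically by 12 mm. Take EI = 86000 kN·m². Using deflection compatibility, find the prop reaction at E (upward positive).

Take the reaction at E as the redundant and release it; the primary structure is a cantilever fixed at D.
Free-end deflection of the primary structure under the applied loading (downward +):
  UDL 27: wL⁴/(8EI) = 953.7/EI
  point load 96 at a = 2.46: Pa²(3L − a)/(6EI) = 952.8/EI
  δ_0 = 1906/EI
Tip deflection under a unit load at E: L³/(3EI) = 22.97/EI.
With EI = 86000 kN·m²: δ_0 = 0.022168 m and δ_{EE} = 0.000267 m/kN.
Compatibility — the beam at E must follow the support down by 0.012 m: δ_0 − R_E·δ_{EE} = 0.012, so R_E = (0.022168 − 0.012)/0.000267 = 38.06 kN.

R_E = 38.06 kN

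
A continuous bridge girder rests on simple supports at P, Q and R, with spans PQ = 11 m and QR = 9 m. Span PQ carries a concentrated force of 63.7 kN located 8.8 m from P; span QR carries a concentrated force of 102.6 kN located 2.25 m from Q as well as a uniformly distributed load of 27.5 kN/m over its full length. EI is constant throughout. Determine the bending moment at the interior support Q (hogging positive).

Release continuity at Q by inserting a hinge; the redundant is the internal moment M_Q. The primary structure is two simply-supported spans PQ and QR.
End slopes at the hinge Q, treating each span as simply supported:
  span PQ: point load 63.7 at a = 8.8: Pab(L + a)/(6LEI) = 370/EI
  span QR: point load 102.6 at a = 2.25: Pab(L + b)/(6LEI) = 454.5/EI
  span QR: UDL 27.5: wL³/(24EI) = 835.3/EI
  relative rotation θ_0 = (370 + 1290)/EI = 1660/EI
A unit hogging moment at Q produces rotation L₁/(3EI) + L₂/(3EI) = 6.667/EI.
Slope continuity at Q: θ_0 = M_Q·6.667/EI, so M_Q = 1660/6.667 = 249 kN·m (hogging).

M_Q = 249 kN·m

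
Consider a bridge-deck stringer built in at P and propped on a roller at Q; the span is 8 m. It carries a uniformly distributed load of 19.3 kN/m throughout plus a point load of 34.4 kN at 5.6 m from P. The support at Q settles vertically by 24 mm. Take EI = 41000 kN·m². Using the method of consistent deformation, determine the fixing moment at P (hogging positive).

M_P = 238.1 kN·m

Take the reaction at Q as the redundant and release it; the primary structure is a cantilever fixed at P.
Deflection at Q on the released cantilever, summing each load's contribution:
  UDL 19.3: wL⁴/(8EI) = 9882/EI
  point load 34.4 at a = 5.6: Pa²(3L − a)/(6EI) = 3308/EI
  δ_0 = 13190/EI
Flexibility coefficient — unit upward force at Q: δ_{QQ} = L³/(3EI) = 170.7/EI.
With EI = 41000 kN·m²: δ_0 = 0.3217 m and δ_{QQ} = 0.004163 m/kN.
Compatibility — the beam at Q must follow the support down by 0.024 m: δ_0 − R_Q·δ_{QQ} = 0.024, so R_Q = (0.3217 − 0.024)/0.004163 = 71.52 kN.
Moment equilibrium about P: M_P = Σ(load moments about P) − R_Q·L = 810.2 − 71.52×8 = 238.1 kN·m.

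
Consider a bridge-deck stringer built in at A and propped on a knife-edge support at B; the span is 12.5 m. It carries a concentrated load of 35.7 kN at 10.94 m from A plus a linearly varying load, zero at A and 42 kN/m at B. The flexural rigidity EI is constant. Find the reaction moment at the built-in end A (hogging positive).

Remove the prop at B; the released (primary) structure is a cantilever built in at A.
Primary-structure tip deflection at B by superposition:
  point load 35.7 at a = 10.94: Pa²(3L − a)/(6EI) = 18914/EI
  triangular load, peak 42 at the free end: 11w₀L⁴/(120EI) = 93994/EI
  δ_0 = 112908/EI
Tip deflection under a unit load at B: L³/(3EI) = 651/EI.
The prop prevents deflection at B: R_B = δ_0/δ_{BB} = 112908/651 = 173.4 kN.
Moment equilibrium about A: M_A = Σ(load moments about A) − R_B·L = 2578 − 173.4×12.5 = 410.2 kN·m.

M_A = 410.2 kN·m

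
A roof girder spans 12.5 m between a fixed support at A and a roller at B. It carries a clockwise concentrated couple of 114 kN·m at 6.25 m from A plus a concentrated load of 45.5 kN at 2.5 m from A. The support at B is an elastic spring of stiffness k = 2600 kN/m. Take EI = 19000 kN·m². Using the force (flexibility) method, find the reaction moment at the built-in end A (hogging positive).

Take the reaction at B as the redundant and release it; the primary structure is a cantilever fixed at A.
Primary-structure tip deflection at B by superposition:
  clockwise couple 114 at a = 6.25: M₀a(2L − a)/(2EI) = 6680/EI
  point load 45.5 at a = 2.5: Pa²(3L − a)/(6EI) = 1659/EI
  δ_0 = 8339/EI
Tip deflection under a unit load at B: L³/(3EI) = 651/EI.
With EI = 19000 kN·m²: δ_0 = 0.43887 m and δ_{BB} = 0.034265 m/kN.
Compatibility — the spring shortens by R_B/k under the reaction it provides: δ_0 − R_B·δ_{BB} = R_B/k. With 1/k = 0.000385 m/kN, R_B = δ_0 / (δ_{BB} + 1/k) = 0.43887 / (0.034265 + 0.000385) = 12.67 kN.
Moment equilibrium about A: M_A = Σ(load moments about A) − R_B·L = 227.8 − 12.67×12.5 = 69.43 kN·m.

M_A = 69.43 kN·m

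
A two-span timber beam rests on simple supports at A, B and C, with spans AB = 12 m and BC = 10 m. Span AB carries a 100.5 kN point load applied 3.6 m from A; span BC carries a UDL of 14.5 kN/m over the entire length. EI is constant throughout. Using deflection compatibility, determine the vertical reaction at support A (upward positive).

R_A = 56 kN

Take M_B as the redundant. Released structure: two simple spans AB and BC with a hinge at B.
Discontinuity in slope at B on the released structure — sum the simple-span end rotations:
  span AB: point load 100.5 at a = 3.6: Pab(L + a)/(6LEI) = 658.5/EI
  span BC: UDL 14.5: wL³/(24EI) = 604.2/EI
  relative rotation θ_0 = (658.5 + 604.2)/EI = 1263/EI
A unit hogging moment at B produces rotation L₁/(3EI) + L₂/(3EI) = 7.333/EI.
Slope continuity at B: θ_0 = M_B·7.333/EI, so M_B = 1263/7.333 = 172.2 kN·m (hogging).
Span AB, ΣM about A with M_B applied at B: R_B^{AB}·12 = 361.8 + 172.2, so R_B^{AB} = 44.5 kN and R_A = 100.5 − 44.5 = 56 kN.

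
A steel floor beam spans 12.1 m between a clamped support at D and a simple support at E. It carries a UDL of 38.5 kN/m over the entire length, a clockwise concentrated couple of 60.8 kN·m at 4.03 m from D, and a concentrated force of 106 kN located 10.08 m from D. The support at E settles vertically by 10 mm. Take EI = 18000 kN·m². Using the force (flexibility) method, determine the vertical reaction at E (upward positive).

R_E = 258.3 kN

Take the reaction at E as the redundant and release it; the primary structure is a cantilever fixed at D.
Deflection at E on the released cantilever, summing each load's contribution:
  UDL 38.5: wL⁴/(8EI) = 103160/EI
  clockwise couple 60.8 at a = 4.03: M₀a(2L − a)/(2EI) = 2471/EI
  point load 106 at a = 10.08: Pa²(3L − a)/(6EI) = 47066/EI
  δ_0 = 152697/EI
Flexibility coefficient — unit upward force at E: δ_{EE} = L³/(3EI) = 590.5/EI.
With EI = 18000 kN·m²: δ_0 = 8.4832 m and δ_{EE} = 0.032807 m/kN.
Compatibility — the beam at E must follow the support down by 0.01 m: δ_0 − R_E·δ_{EE} = 0.01, so R_E = (8.4832 − 0.01)/0.032807 = 258.3 kN.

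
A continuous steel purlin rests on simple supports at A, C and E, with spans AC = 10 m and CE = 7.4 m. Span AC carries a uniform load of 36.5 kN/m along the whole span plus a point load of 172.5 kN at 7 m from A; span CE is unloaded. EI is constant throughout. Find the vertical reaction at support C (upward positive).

R_C = 406.5 kN

Insert a hinge at C; M_C is the redundant, and each span becomes simply supported.
Rotations at C on the released spans (each span's end-slope, ×1/EI):
  span AC: UDL 36.5: wL³/(24EI) = 1521/EI
  span AC: point load 172.5 at a = 7: Pab(L + a)/(6LEI) = 1026/EI
  relative rotation θ_0 = (2547 + 0)/EI = 2547/EI
A unit hogging moment at C produces rotation L₁/(3EI) + L₂/(3EI) = 5.8/EI.
Slope continuity at C: θ_0 = M_C·5.8/EI, so M_C = 2547/5.8 = 439.2 kN·m (hogging).
Span AC, ΣM about A with M_C applied at C: R_C^{AC}·10 = 3032 + 439.2, so R_C^{AC} = 347.2 kN and R_A = 537.5 − 347.2 = 190.3 kN.
Span CE, ΣM about E: R_C^{CE}·7.4 = 0 + 439.2, so R_C^{CE} = 59.35 kN and R_E = 0 − 59.35 = -59.35 kN.
R_C = 347.2 + 59.35 = 406.5 kN.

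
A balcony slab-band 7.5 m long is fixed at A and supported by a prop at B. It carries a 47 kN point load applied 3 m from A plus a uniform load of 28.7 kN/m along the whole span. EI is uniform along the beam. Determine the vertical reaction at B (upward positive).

Choose R_B as the redundant. The primary structure is the cantilever fixed at A.
Free-end deflection of the primary structure under the applied loading (downward +):
  point load 47 at a = 3: Pa²(3L − a)/(6EI) = 1375/EI
  UDL 28.7: wL⁴/(8EI) = 11351/EI
  δ_0 = 12726/EI
Tip deflection under a unit load at B: L³/(3EI) = 140.6/EI.
The prop prevents deflection at B: R_B = δ_0/δ_{BB} = 12726/140.6 = 90.49 kN.

R_B = 90.49 kN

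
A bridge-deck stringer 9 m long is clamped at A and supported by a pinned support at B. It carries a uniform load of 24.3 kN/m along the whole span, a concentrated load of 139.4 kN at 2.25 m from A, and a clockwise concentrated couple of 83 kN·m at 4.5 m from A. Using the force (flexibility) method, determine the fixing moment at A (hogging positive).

M_A = 441.5 kN·m

Choose R_B as the redundant. The primary structure is the cantilever fixed at A.
Deflection at B on the released cantilever, summing each load's contribution:
  UDL 24.3: wL⁴/(8EI) = 19929/EI
  point load 139.4 at a = 2.25: Pa²(3L − a)/(6EI) = 2911/EI
  clockwise couple 83 at a = 4.5: M₀a(2L − a)/(2EI) = 2521/EI
  δ_0 = 25361/EI
Flexibility coefficient — unit upward force at B: δ_{BB} = L³/(3EI) = 243/EI.
The prop prevents deflection at B: R_B = δ_0/δ_{BB} = 25361/243 = 104.4 kN.
Moment equilibrium about A: M_A = Σ(load moments about A) − R_B·L = 1381 − 104.4×9 = 441.5 kN·m.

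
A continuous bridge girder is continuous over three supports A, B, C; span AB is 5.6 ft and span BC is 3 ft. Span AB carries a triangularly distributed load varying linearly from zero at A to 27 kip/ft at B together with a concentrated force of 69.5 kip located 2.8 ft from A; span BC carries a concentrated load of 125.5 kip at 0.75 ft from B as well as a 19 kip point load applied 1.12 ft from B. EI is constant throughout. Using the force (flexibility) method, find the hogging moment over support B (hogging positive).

M_B = 109.6 kip·ft

Take M_B as the redundant. Released structure: two simple spans AB and BC with a hinge at B.
End slopes at the hinge B, treating each span as simply supported:
  span AB: triangular load, peak 27: w₀L³/(45EI) = 105.4/EI
  span AB: point load 69.5 at a = 2.8: Pab(L + a)/(6LEI) = 136.2/EI
  span BC: point load 125.5 at a = 0.75: Pab(L + b)/(6LEI) = 61.77/EI
  span BC: point load 19 at a = 1.12: Pab(L + b)/(6LEI) = 10.85/EI
  relative rotation θ_0 = (241.6 + 72.62)/EI = 314.2/EI
A unit hogging moment at B produces rotation L₁/(3EI) + L₂/(3EI) = 2.867/EI.
Compatibility: M_B·(L₁+L₂)/(3EI) = θ_0, giving M_B = 109.6 kip·ft (hogging).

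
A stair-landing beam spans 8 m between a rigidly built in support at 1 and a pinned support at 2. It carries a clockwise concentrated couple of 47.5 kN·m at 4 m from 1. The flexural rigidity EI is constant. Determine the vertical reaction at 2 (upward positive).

R_2 = 6.68 kN

Take the reaction at 2 as the redundant and release it; the primary structure is a cantilever fixed at 1.
Downward deflection at the released point 2 due to the loads:
  clockwise couple 47.5 at a = 4: M₀a(2L − a)/(2EI) = 1140/EI
Flexibility coefficient — unit upward force at 2: δ_{22} = L³/(3EI) = 170.7/EI.
The prop prevents deflection at 2: R_2 = δ_0/δ_{22} = 1140/170.7 = 6.68 kN.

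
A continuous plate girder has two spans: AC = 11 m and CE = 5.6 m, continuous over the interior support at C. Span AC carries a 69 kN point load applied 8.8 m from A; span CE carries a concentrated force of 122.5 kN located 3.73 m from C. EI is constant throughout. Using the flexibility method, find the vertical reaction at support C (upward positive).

Insert a hinge at C; M_C is the redundant, and each span becomes simply supported.
End slopes at the hinge C, treating each span as simply supported:
  span AC: point load 69 at a = 8.8: Pab(L + a)/(6LEI) = 400.8/EI
  span CE: point load 122.5 at a = 3.73: Pab(L + b)/(6LEI) = 190/EI
  relative rotation θ_0 = (400.8 + 190)/EI = 590.7/EI
A unit hogging moment at C produces rotation L₁/(3EI) + L₂/(3EI) = 5.533/EI.
Slope continuity at C: θ_0 = M_C·5.533/EI, so M_C = 590.7/5.533 = 106.8 kN·m (hogging).
Span AC, ΣM about A with M_C applied at C: R_C^{AC}·11 = 607.2 + 106.8, so R_C^{AC} = 64.91 kN and R_A = 69 − 64.91 = 4.095 kN.
Span CE, ΣM about E: R_C^{CE}·5.6 = 229.1 + 106.8, so R_C^{CE} = 59.97 kN and R_E = 122.5 − 59.97 = 62.53 kN.
R_C = 64.91 + 59.97 = 124.9 kN.

R_C = 124.9 kN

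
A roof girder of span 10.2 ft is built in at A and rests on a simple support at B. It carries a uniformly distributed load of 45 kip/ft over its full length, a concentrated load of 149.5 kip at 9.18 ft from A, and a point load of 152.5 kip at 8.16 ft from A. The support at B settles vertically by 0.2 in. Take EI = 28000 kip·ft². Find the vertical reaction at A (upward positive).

Remove the prop at B; the released (primary) structure is a cantilever built in at A.
Free-end deflection of the primary structure under the applied loading (downward +):
  UDL 45: wL⁴/(8EI) = 60887/EI
  point load 149.5 at a = 9.18: Pa²(3L − a)/(6EI) = 44977/EI
  point load 152.5 at a = 8.16: Pa²(3L − a)/(6EI) = 37977/EI
  δ_0 = 143841/EI
Tip deflection under a unit load at B: L³/(3EI) = 353.7/EI.
With EI = 28000 kip·ft²: δ_0 = 5.1372 ft and δ_{BB} = 0.012633 ft/kip.
Compatibility — the beam at B must follow the support down by 0.01667 ft: δ_0 − R_B·δ_{BB} = 0.01667, so R_B = (5.1372 − 0.01667)/0.012633 = 405.3 kip.
Vertical equilibrium: R_A = ΣP − R_B = 761 − 405.3 = 355.7 kip.

R_A = 355.7 kip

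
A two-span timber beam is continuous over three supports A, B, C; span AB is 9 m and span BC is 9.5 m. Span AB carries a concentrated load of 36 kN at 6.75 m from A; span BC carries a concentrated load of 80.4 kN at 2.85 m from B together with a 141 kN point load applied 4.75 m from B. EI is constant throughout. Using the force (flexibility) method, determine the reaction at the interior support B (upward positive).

R_B = 202.4 kN

Take M_B as the redundant. Released structure: two simple spans AB and BC with a hinge at B.
Discontinuity in slope at B on the released structure — sum the simple-span end rotations:
  span AB: point load 36 at a = 6.75: Pab(L + a)/(6LEI) = 159.5/EI
  span BC: point load 80.4 at a = 2.85: Pab(L + b)/(6LEI) = 431.7/EI
  span BC: point load 141 at a = 4.75: Pab(L + b)/(6LEI) = 795.3/EI
  relative rotation θ_0 = (159.5 + 1227)/EI = 1387/EI
A unit hogging moment at B produces rotation L₁/(3EI) + L₂/(3EI) = 6.167/EI.
Compatibility: M_B·(L₁+L₂)/(3EI) = θ_0, giving M_B = 224.8 kN·m (hogging).
Span AB, ΣM about A with M_B applied at B: R_B^{AB}·9 = 243 + 224.8, so R_B^{AB} = 51.98 kN and R_A = 36 − 51.98 = -15.98 kN.
Span BC, ΣM about C: R_B^{BC}·9.5 = 1204 + 224.8, so R_B^{BC} = 150.4 kN and R_C = 221.4 − 150.4 = 70.95 kN.
R_B = 51.98 + 150.4 = 202.4 kN.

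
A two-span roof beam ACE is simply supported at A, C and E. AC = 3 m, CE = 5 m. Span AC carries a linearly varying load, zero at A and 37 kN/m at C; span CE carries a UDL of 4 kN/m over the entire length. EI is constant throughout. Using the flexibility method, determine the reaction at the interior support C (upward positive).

R_C = 55.61 kN

Insert a hinge at C; M_C is the redundant, and each span becomes simply supported.
Discontinuity in slope at C on the released structure — sum the simple-span end rotations:
  span AC: triangular load, peak 37: w₀L³/(45EI) = 22.2/EI
  span CE: UDL 4: wL³/(24EI) = 20.83/EI
  relative rotation θ_0 = (22.2 + 20.83)/EI = 43.03/EI
A unit hogging moment at C produces rotation L₁/(3EI) + L₂/(3EI) = 2.667/EI.
Compatibility: M_C·(L₁+L₂)/(3EI) = θ_0, giving M_C = 16.14 kN·m (hogging).
Span AC, ΣM about A with M_C applied at C: R_C^{AC}·3 = 111 + 16.14, so R_C^{AC} = 42.38 kN and R_A = 55.5 − 42.38 = 13.12 kN.
Span CE, ΣM about E: R_C^{CE}·5 = 50 + 16.14, so R_C^{CE} = 13.23 kN and R_E = 20 − 13.23 = 6.772 kN.
R_C = 42.38 + 13.23 = 55.61 kN.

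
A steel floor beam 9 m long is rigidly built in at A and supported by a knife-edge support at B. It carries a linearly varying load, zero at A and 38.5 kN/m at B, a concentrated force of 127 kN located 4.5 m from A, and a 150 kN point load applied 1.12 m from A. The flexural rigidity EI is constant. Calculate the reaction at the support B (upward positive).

Choose R_B as the redundant. The primary structure is the cantilever fixed at A.
Primary-structure tip deflection at B by superposition:
  triangular load, peak 38.5 at the free end: 11w₀L⁴/(120EI) = 23155/EI
  point load 127 at a = 4.5: Pa²(3L − a)/(6EI) = 9644/EI
  point load 150 at a = 1.12: Pa²(3L − a)/(6EI) = 811.6/EI
  δ_0 = 33611/EI
Tip deflection under a unit load at B: L³/(3EI) = 243/EI.
The prop prevents deflection at B: R_B = δ_0/δ_{BB} = 33611/243 = 138.3 kN.

R_B = 138.3 kN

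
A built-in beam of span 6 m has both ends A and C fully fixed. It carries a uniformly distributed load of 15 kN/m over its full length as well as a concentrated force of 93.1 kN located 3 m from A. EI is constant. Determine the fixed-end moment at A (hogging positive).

Take the two fixed-end moments M_A, M_C as redundants; the released structure is the simple span AC.
End rotations of the released simple span under the applied load (×1/EI):
  at A: UDL 15: wL³/(24EI) = 135/EI
  at C: UDL 15: wL³/(24EI) = 135/EI
  at A: point load 93.1 at a = 3: Pab(L + b)/(6LEI) = 209.5/EI
  at C: point load 93.1 at a = 3: Pab(L + a)/(6LEI) = 209.5/EI
  θ_A0 = 344.5/EI,  θ_C0 = 344.5/EI
Flexibility coefficients: a unit moment at one end gives L/(3EI) there and L/(6EI) at the far end, so f₁₁ = f₂₂ = 2/EI and f₁₂ = f₂₁ = 1/EI.
Compatibility — zero rotation at each built-in end:
  2 M_A + 1 M_C = 344.5
  1 M_A + 2 M_C = 344.5
Solving the pair gives M_A = 114.8 kN·m and M_C = 114.8 kN·m (hogging).

M_A = 114.8 kN·m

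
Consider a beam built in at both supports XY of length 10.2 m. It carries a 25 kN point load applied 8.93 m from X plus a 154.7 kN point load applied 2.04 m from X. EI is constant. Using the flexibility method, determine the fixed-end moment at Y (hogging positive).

M_Y = 74.83 kN·m

Release both end moments; the primary structure is a simply-supported span XY with redundants M_X and M_Y.
End rotations of the released simple span under the applied load (×1/EI):
  at X: point load 25 at a = 8.93: Pab(L + b)/(6LEI) = 53.14/EI
  at Y: point load 25 at a = 8.93: Pab(L + a)/(6LEI) = 88.63/EI
  at X: point load 154.7 at a = 2.04: Pab(L + b)/(6LEI) = 772.6/EI
  at Y: point load 154.7 at a = 2.04: Pab(L + a)/(6LEI) = 515/EI
  θ_X0 = 825.7/EI,  θ_Y0 = 603.7/EI
Flexibility coefficients: a unit moment at one end gives L/(3EI) there and L/(6EI) at the far end, so f₁₁ = f₂₂ = 3.4/EI and f₁₂ = f₂₁ = 1.7/EI.
Compatibility — zero rotation at each built-in end:
  3.4 M_X + 1.7 M_Y = 825.7
  1.7 M_X + 3.4 M_Y = 603.7
Solving the pair gives M_X = 205.4 kN·m and M_Y = 74.83 kN·m (hogging).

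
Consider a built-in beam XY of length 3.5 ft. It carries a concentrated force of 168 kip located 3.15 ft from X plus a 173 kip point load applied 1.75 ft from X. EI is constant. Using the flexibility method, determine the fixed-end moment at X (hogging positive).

M_X = 80.98 kip·ft

Release both end moments; the primary structure is a simply-supported span XY with redundants M_X and M_Y.
On the primary (simply-supported) span, the end slopes from the loading are:
  at X: point load 168 at a = 3.15: Pab(L + b)/(6LEI) = 33.96/EI
  at Y: point load 168 at a = 3.15: Pab(L + a)/(6LEI) = 58.65/EI
  at X: point load 173 at a = 1.75: Pab(L + b)/(6LEI) = 132.5/EI
  at Y: point load 173 at a = 1.75: Pab(L + a)/(6LEI) = 132.5/EI
  θ_X0 = 166.4/EI,  θ_Y0 = 191.1/EI
Flexibility coefficients: a unit moment at one end gives L/(3EI) there and L/(6EI) at the far end, so f₁₁ = f₂₂ = 1.167/EI and f₁₂ = f₂₁ = 0.5833/EI.
Compatibility — zero rotation at each built-in end:
  1.167 M_X + 0.5833 M_Y = 166.4
  0.5833 M_X + 1.167 M_Y = 191.1
Solving the pair gives M_X = 80.98 kip·ft and M_Y = 123.3 kip·ft (hogging).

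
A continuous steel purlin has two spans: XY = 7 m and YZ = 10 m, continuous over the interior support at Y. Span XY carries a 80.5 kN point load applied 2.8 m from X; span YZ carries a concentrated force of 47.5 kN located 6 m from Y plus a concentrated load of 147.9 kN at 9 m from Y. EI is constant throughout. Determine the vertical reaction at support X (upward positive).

R_X = 29.87 kN

Insert a hinge at Y; M_Y is the redundant, and each span becomes simply supported.
Discontinuity in slope at Y on the released structure — sum the simple-span end rotations:
  span XY: point load 80.5 at a = 2.8: Pab(L + a)/(6LEI) = 220.9/EI
  span YZ: point load 47.5 at a = 6: Pab(L + b)/(6LEI) = 266/EI
  span YZ: point load 147.9 at a = 9: Pab(L + b)/(6LEI) = 244/EI
  relative rotation θ_0 = (220.9 + 510)/EI = 730.9/EI
A unit hogging moment at Y produces rotation L₁/(3EI) + L₂/(3EI) = 5.667/EI.
Compatibility: M_Y·(L₁+L₂)/(3EI) = θ_0, giving M_Y = 129 kN·m (hogging).
Span XY, ΣM about X with M_Y applied at Y: R_Y^{XY}·7 = 225.4 + 129, so R_Y^{XY} = 50.63 kN and R_X = 80.5 − 50.63 = 29.87 kN.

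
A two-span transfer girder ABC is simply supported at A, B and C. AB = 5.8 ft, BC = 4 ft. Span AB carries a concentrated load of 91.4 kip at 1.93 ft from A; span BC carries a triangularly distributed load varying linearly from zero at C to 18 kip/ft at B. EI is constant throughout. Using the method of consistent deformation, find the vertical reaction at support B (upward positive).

R_B = 77.33 kip

Take M_B as the redundant. Released structure: two simple spans AB and BC with a hinge at B.
Rotations at B on the released spans (each span's end-slope, ×1/EI):
  span AB: point load 91.4 at a = 1.93: Pab(L + a)/(6LEI) = 151.6/EI
  span BC: triangular load, peak 18: w₀L³/(45EI) = 25.6/EI
  relative rotation θ_0 = (151.6 + 25.6)/EI = 177.2/EI
A unit hogging moment at B produces rotation L₁/(3EI) + L₂/(3EI) = 3.267/EI.
Compatibility: M_B·(L₁+L₂)/(3EI) = θ_0, giving M_B = 54.26 kip·ft (hogging).
Span AB, ΣM about A with M_B applied at B: R_B^{AB}·5.8 = 176.4 + 54.26, so R_B^{AB} = 39.77 kip and R_A = 91.4 − 39.77 = 51.63 kip.
Span BC, ΣM about C: R_B^{BC}·4 = 96 + 54.26, so R_B^{BC} = 37.56 kip and R_C = 36 − 37.56 = -1.564 kip.
R_B = 39.77 + 37.56 = 77.33 kip.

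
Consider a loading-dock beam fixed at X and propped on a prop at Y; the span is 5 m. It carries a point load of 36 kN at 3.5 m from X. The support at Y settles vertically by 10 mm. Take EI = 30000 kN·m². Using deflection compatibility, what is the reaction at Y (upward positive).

R_Y = 13.09 kN

Remove the prop at Y; the released (primary) structure is a cantilever built in at X.
Downward deflection at the released point Y due to the loads:
  point load 36 at a = 3.5: Pa²(3L − a)/(6EI) = 845.2/EI
Tip deflection under a unit load at Y: L³/(3EI) = 41.67/EI.
With EI = 30000 kN·m²: δ_0 = 0.028175 m and δ_{YY} = 0.001389 m/kN.
Compatibility — the beam at Y must follow the support down by 0.01 m: δ_0 − R_Y·δ_{YY} = 0.01, so R_Y = (0.028175 − 0.01)/0.001389 = 13.09 kN.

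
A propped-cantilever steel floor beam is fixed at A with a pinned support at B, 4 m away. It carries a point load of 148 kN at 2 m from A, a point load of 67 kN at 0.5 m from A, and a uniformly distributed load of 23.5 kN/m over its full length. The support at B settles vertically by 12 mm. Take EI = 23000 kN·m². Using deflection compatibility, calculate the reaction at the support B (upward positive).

R_B = 70.07 kN

Choose R_B as the redundant. The primary structure is the cantilever fixed at A.
Deflection at B on the released cantilever, summing each load's contribution:
  point load 148 at a = 2: Pa²(3L − a)/(6EI) = 986.7/EI
  point load 67 at a = 0.5: Pa²(3L − a)/(6EI) = 32.1/EI
  UDL 23.5: wL⁴/(8EI) = 752/EI
  δ_0 = 1771/EI
Tip deflection under a unit load at B: L³/(3EI) = 21.33/EI.
With EI = 23000 kN·m²: δ_0 = 0.07699 m and δ_{BB} = 0.000928 m/kN.
Compatibility — the beam at B must follow the support down by 0.012 m: δ_0 − R_B·δ_{BB} = 0.012, so R_B = (0.07699 − 0.012)/0.000928 = 70.07 kN.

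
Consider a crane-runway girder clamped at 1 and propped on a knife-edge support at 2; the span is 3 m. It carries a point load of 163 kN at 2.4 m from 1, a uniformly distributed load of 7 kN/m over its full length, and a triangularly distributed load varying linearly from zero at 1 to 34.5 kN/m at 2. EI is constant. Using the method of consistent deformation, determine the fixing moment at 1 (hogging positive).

Choose R_2 as the redundant. The primary structure is the cantilever fixed at 1.
Free-end deflection of the primary structure under the applied loading (downward +):
  point load 163 at a = 2.4: Pa²(3L − a)/(6EI) = 1033/EI
  UDL 7: wL⁴/(8EI) = 70.88/EI
  triangular load, peak 34.5 at the free end: 11w₀L⁴/(120EI) = 256.2/EI
  δ_0 = 1360/EI
Tip deflection under a unit load at 2: L³/(3EI) = 9/EI.
Compatibility at 2: δ_0 − R_2·δ_{22} = 0, so R_2 = 1360/9 = 151.1 kN.
Moment equilibrium about 1: M_1 = Σ(load moments about 1) − R_2·L = 526.2 − 151.1×3 = 72.93 kN·m.

M_1 = 72.93 kN·m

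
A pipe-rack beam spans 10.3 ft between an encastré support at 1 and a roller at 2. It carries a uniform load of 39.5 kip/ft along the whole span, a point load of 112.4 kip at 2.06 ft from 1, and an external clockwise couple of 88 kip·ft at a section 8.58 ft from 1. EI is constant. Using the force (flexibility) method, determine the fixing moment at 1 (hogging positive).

Release the roller at 2. Primary structure: cantilever fixed at 1.
Deflection at 2 on the released cantilever, summing each load's contribution:
  UDL 39.5: wL⁴/(8EI) = 55572/EI
  point load 112.4 at a = 2.06: Pa²(3L − a)/(6EI) = 2293/EI
  clockwise couple 88 at a = 8.58: M₀a(2L − a)/(2EI) = 4538/EI
  δ_0 = 62402/EI
Flexibility coefficient — unit upward force at 2: δ_{22} = L³/(3EI) = 364.2/EI.
The prop prevents deflection at 2: R_2 = δ_0/δ_{22} = 62402/364.2 = 171.3 kip.
Moment equilibrium about 1: M_1 = Σ(load moments about 1) − R_2·L = 2415 − 171.3×10.3 = 650.2 kip·ft.

M_1 = 650.2 kip·ft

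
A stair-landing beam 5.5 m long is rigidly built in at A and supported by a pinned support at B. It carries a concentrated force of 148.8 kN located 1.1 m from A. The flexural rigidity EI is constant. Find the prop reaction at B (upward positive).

Remove the prop at B; the released (primary) structure is a cantilever built in at A.
Primary-structure tip deflection at B by superposition:
  point load 148.8 at a = 1.1: Pa²(3L − a)/(6EI) = 462.1/EI
Tip deflection under a unit load at B: L³/(3EI) = 55.46/EI.
Compatibility at B: δ_0 − R_B·δ_{BB} = 0, so R_B = 462.1/55.46 = 8.333 kN.

R_B = 8.333 kN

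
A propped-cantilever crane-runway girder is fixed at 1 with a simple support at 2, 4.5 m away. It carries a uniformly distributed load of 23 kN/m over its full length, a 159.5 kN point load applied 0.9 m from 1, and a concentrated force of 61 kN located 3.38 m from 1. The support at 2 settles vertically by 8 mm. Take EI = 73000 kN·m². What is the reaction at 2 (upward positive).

R_2 = 67.22 kN

Take the reaction at 2 as the redundant and release it; the primary structure is a cantilever fixed at 1.
Downward deflection at the released point 2 due to the loads:
  UDL 23: wL⁴/(8EI) = 1179/EI
  point load 159.5 at a = 0.9: Pa²(3L − a)/(6EI) = 271.3/EI
  point load 61 at a = 3.38: Pa²(3L − a)/(6EI) = 1175/EI
  δ_0 = 2626/EI
Flexibility coefficient — unit upward force at 2: δ_{22} = L³/(3EI) = 30.38/EI.
With EI = 73000 kN·m²: δ_0 = 0.035968 m and δ_{22} = 0.000416 m/kN.
Compatibility — the beam at 2 must follow the support down by 0.008 m: δ_0 − R_2·δ_{22} = 0.008, so R_2 = (0.035968 − 0.008)/0.000416 = 67.22 kN.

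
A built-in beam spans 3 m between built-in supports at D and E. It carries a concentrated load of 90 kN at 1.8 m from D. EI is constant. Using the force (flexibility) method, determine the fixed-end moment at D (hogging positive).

Take the two fixed-end moments M_D, M_E as redundants; the released structure is the simple span DE.
On the primary (simply-supported) span, the end slopes from the loading are:
  at D: point load 90 at a = 1.8: Pab(L + b)/(6LEI) = 45.36/EI
  at E: point load 90 at a = 1.8: Pab(L + a)/(6LEI) = 51.84/EI
  θ_D0 = 45.36/EI,  θ_E0 = 51.84/EI
Flexibility coefficients: a unit moment at one end gives L/(3EI) there and L/(6EI) at the far end, so f₁₁ = f₂₂ = 1/EI and f₁₂ = f₂₁ = 0.5/EI.
Compatibility — zero rotation at each built-in end:
  1 M_D + 0.5 M_E = 45.36
  0.5 M_D + 1 M_E = 51.84
Solving the pair gives M_D = 25.92 kN·m and M_E = 38.88 kN·m (hogging).

M_D = 25.92 kN·m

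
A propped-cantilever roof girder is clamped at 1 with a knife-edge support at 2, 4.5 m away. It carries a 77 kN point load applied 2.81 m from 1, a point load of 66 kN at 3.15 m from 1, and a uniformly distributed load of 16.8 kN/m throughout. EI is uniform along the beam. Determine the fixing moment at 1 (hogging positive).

Remove the prop at 2; the released (primary) structure is a cantilever built in at 1.
Downward deflection at the released point 2 due to the loads:
  point load 77 at a = 2.81: Pa²(3L − a)/(6EI) = 1083/EI
  point load 66 at a = 3.15: Pa²(3L − a)/(6EI) = 1130/EI
  UDL 16.8: wL⁴/(8EI) = 861.1/EI
  δ_0 = 3074/EI
Flexibility coefficient — unit upward force at 2: δ_{22} = L³/(3EI) = 30.38/EI.
The prop prevents deflection at 2: R_2 = δ_0/δ_{22} = 3074/30.38 = 101.2 kN.
Moment equilibrium about 1: M_1 = Σ(load moments about 1) − R_2·L = 594.4 − 101.2×4.5 = 139 kN·m.

M_1 = 139 kN·m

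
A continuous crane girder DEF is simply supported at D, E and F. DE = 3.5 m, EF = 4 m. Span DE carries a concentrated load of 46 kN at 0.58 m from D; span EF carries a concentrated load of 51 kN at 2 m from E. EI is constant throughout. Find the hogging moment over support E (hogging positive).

Insert a hinge at E; M_E is the redundant, and each span becomes simply supported.
End slopes at the hinge E, treating each span as simply supported:
  span DE: point load 46 at a = 0.58: Pab(L + a)/(6LEI) = 15.14/EI
  span EF: point load 51 at a = 2: Pab(L + b)/(6LEI) = 51/EI
  relative rotation θ_0 = (15.14 + 51)/EI = 66.14/EI
A unit hogging moment at E produces rotation L₁/(3EI) + L₂/(3EI) = 2.5/EI.
Compatibility: M_E·(L₁+L₂)/(3EI) = θ_0, giving M_E = 26.45 kN·m (hogging).

M_E = 26.45 kN·m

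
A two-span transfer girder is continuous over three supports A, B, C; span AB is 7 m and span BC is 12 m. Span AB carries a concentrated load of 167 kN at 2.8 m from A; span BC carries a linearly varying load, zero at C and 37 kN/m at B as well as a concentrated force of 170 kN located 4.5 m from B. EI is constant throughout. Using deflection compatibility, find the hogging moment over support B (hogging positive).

Take M_B as the redundant. Released structure: two simple spans AB and BC with a hinge at B.
End slopes at the hinge B, treating each span as simply supported:
  span AB: point load 167 at a = 2.8: Pab(L + a)/(6LEI) = 458.2/EI
  span BC: triangular load, peak 37: w₀L³/(45EI) = 1421/EI
  span BC: point load 170 at a = 4.5: Pab(L + b)/(6LEI) = 1554/EI
  relative rotation θ_0 = (458.2 + 2975)/EI = 3433/EI
A unit hogging moment at B produces rotation L₁/(3EI) + L₂/(3EI) = 6.333/EI.
Slope continuity at B: θ_0 = M_B·6.333/EI, so M_B = 3433/6.333 = 542 kN·m (hogging).

M_B = 542 kN·m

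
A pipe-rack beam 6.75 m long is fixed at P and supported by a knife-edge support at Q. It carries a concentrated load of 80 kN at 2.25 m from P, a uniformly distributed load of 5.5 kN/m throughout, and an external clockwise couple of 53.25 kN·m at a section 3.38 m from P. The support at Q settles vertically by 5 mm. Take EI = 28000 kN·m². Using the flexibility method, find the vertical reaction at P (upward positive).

Release the roller at Q. Primary structure: cantilever fixed at P.
Free-end deflection of the primary structure under the applied loading (downward +):
  point load 80 at a = 2.25: Pa²(3L − a)/(6EI) = 1215/EI
  UDL 5.5: wL⁴/(8EI) = 1427/EI
  clockwise couple 53.25 at a = 3.38: M₀a(2L − a)/(2EI) = 910.7/EI
  δ_0 = 3553/EI
Tip deflection under a unit load at Q: L³/(3EI) = 102.5/EI.
With EI = 28000 kN·m²: δ_0 = 0.12689 m and δ_{QQ} = 0.003661 m/kN.
Compatibility — the beam at Q must follow the support down by 0.005 m: δ_0 − R_Q·δ_{QQ} = 0.005, so R_Q = (0.12689 − 0.005)/0.003661 = 33.29 kN.
Vertical equilibrium: R_P = ΣP − R_Q = 117.1 − 33.29 = 83.83 kN.

R_P = 83.83 kN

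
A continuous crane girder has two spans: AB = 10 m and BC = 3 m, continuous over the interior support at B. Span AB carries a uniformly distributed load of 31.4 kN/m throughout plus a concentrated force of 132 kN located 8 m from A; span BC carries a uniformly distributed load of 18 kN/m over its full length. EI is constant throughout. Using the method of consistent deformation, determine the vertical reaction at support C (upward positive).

R_C = -123.9 kN

Insert a hinge at B; M_B is the redundant, and each span becomes simply supported.
Rotations at B on the released spans (each span's end-slope, ×1/EI):
  span AB: UDL 31.4: wL³/(24EI) = 1308/EI
  span AB: point load 132 at a = 8: Pab(L + a)/(6LEI) = 633.6/EI
  span BC: UDL 18: wL³/(24EI) = 20.25/EI
  relative rotation θ_0 = (1942 + 20.25)/EI = 1962/EI
A unit hogging moment at B produces rotation L₁/(3EI) + L₂/(3EI) = 4.333/EI.
Slope continuity at B: θ_0 = M_B·4.333/EI, so M_B = 1962/4.333 = 452.8 kN·m (hogging).
Span BC, ΣM about C: R_B^{BC}·3 = 81 + 452.8, so R_B^{BC} = 177.9 kN and R_C = 54 − 177.9 = -123.9 kN.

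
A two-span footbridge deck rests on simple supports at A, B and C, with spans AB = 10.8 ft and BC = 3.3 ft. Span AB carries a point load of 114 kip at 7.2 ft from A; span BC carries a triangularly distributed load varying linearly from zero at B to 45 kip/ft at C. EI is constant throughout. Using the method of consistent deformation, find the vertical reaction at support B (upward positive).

R_B = 172.5 kip

Take M_B as the redundant. Released structure: two simple spans AB and BC with a hinge at B.
Discontinuity in slope at B on the released structure — sum the simple-span end rotations:
  span AB: point load 114 at a = 7.2: Pab(L + a)/(6LEI) = 820.8/EI
  span BC: triangular load, peak 45: 7w₀L³/(360EI) = 31.44/EI
  relative rotation θ_0 = (820.8 + 31.44)/EI = 852.2/EI
A unit hogging moment at B produces rotation L₁/(3EI) + L₂/(3EI) = 4.7/EI.
Slope continuity at B: θ_0 = M_B·4.7/EI, so M_B = 852.2/4.7 = 181.3 kip·ft (hogging).
Span AB, ΣM about A with M_B applied at B: R_B^{AB}·10.8 = 820.8 + 181.3, so R_B^{AB} = 92.79 kip and R_A = 114 − 92.79 = 21.21 kip.
Span BC, ΣM about C: R_B^{BC}·3.3 = 81.67 + 181.3, so R_B^{BC} = 79.7 kip and R_C = 74.25 − 79.7 = -5.448 kip.
R_B = 92.79 + 79.7 = 172.5 kip.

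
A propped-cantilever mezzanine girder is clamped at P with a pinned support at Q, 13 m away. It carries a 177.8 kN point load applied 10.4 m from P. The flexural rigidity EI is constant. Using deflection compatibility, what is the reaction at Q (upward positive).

Take the reaction at Q as the redundant and release it; the primary structure is a cantilever fixed at P.
Deflection at Q on the released cantilever, summing each load's contribution:
  point load 177.8 at a = 10.4: Pa²(3L − a)/(6EI) = 91667/EI
Flexibility coefficient — unit upward force at Q: δ_{QQ} = L³/(3EI) = 732.3/EI.
Compatibility at Q: δ_0 − R_Q·δ_{QQ} = 0, so R_Q = 91667/732.3 = 125.2 kN.

R_Q = 125.2 kN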